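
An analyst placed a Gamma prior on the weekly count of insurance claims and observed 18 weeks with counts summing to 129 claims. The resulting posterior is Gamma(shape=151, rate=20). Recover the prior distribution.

A Gamma(α, β) prior (rate parametrization) on a Poisson rate with n observations summing to S gives posterior Gamma(α+S, β+n).
So α = 151 − 129 = 22 and β = 20 − 18 = 2.

Gamma(shape=22, rate=2)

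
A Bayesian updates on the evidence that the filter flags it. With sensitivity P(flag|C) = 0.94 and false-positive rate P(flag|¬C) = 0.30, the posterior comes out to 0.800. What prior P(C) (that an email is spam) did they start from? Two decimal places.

P(C) = 0.56

In odds form, posterior odds = prior odds × likelihood ratio, so prior odds = posterior odds ÷ LR.
Posterior odds = 0.800/(1−0.800) = 4.0000. LR = 0.94/0.30 = 3.1333.
Prior odds = 4.0000/3.1333 = 1.2766, so P(C) = 1.2766/(1+1.2766) ≈ 0.56.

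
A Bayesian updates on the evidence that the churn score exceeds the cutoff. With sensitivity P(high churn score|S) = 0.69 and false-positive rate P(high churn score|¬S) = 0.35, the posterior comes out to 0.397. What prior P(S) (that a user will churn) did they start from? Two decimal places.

P(S) = 0.25

Bayes' rule in odds form gives O(S|E) = O(S)·[P(E|S)/P(E|¬S)], hence O(S) = O(S|E)/LR.
Posterior odds = 0.397/(1−0.397) = 0.6584. LR = 0.69/0.35 = 1.9714.
Prior odds = 0.6584/1.9714 = 0.3340, so P(S) = 0.3340/(1+0.3340) ≈ 0.25.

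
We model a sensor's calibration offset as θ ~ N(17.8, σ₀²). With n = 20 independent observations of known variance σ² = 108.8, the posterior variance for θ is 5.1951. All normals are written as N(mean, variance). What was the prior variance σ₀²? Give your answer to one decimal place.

σ₀² = 115.4

Posterior precision equals prior precision plus data precision: 1/σ_n² = 1/σ₀² + n/σ².
So 1/σ₀² = 1/5.1951 − 20/108.8 = 0.192489 − 0.183824 = 0.008665.
Hence σ₀² = 1/0.008665 ≈ 115.4.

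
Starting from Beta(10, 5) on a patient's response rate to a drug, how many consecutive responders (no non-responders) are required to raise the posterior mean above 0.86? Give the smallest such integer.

After k responders and 0 non-responders the posterior is Beta(10+k, 5), with mean (10+k)/(10+5+k).
Set (10+k)/(15+k) > 0.86 and solve: k > (0.86·15 − 10)/(1 − 0.86) = 20.714.
The smallest integer exceeding 20.714 is 21.

k = 21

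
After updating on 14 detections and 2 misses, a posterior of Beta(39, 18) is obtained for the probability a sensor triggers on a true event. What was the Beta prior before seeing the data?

Beta(25, 16)

Beta is conjugate to the binomial likelihood: posterior = Beta(α+s, β+f).
So α = 39 − 14 = 25 and β = 18 − 2 = 16.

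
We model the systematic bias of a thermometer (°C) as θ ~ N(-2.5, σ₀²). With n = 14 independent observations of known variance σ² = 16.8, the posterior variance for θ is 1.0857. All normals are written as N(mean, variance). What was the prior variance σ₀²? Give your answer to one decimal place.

σ₀² = 11.4

For the Normal–Normal model with known σ², precisions add: τ_n = τ₀ + n/σ².
So 1/σ₀² = 1/1.0857 − 14/16.8 = 0.921065 − 0.833333 = 0.087732.
Hence σ₀² = 1/0.087732 ≈ 11.4.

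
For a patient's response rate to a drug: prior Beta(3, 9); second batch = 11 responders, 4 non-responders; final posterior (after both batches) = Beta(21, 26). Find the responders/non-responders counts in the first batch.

Because Beta–binomial updating is additive in the counts, the combined data contributed (α_post−α_prior, β_post−β_prior) successes and failures.
Total across both batches: 21−3=18 responders, 26−9=17 non-responders.
Subtract the second batch: 18−11=7 responders and 17−4=13 non-responders.

7 responders and 13 non-responders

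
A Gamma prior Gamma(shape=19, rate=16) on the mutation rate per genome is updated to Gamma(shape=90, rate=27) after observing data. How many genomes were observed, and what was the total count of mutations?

Gamma–Poisson conjugacy: posterior shape = α + Σxᵢ, posterior rate = β + n.
Matching: Σxᵢ = 90 − 19 = 71 and n = 27 − 16 = 11.

n = 11 genomes with total 71 mutations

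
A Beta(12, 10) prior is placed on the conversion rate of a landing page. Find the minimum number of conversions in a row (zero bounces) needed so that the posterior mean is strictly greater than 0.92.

k = 104

After k conversions and 0 bounces the posterior is Beta(12+k, 10), with mean (12+k)/(12+10+k).
Set (12+k)/(22+k) > 0.92 and solve: k > (0.92·22 − 12)/(1 − 0.92) = 103.000.
The smallest integer exceeding 103.000 is 104.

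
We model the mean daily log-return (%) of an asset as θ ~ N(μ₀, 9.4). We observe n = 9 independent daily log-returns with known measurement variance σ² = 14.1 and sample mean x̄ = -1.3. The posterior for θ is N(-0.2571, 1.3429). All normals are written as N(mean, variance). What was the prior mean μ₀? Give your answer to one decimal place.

μ₀ = 6.0

The posterior mean is a precision-weighted average: μ_n = (τ₀μ₀ + τ_data·x̄)/(τ₀+τ_data), with τ₀=1/σ₀² and τ_data=n/σ².
Here τ₀ = 1/9.4 = 0.106383 and τ_data = 9/14.1 = 0.638298, so τ_n = 0.744681.
Rearranging for μ₀: μ₀ = (μ_n·τ_n − τ_data·x̄)/τ₀ = (-0.2571·0.744681 − 0.638298·-1.3) / 0.106383 = 0.638330/0.106383 ≈ 6.0.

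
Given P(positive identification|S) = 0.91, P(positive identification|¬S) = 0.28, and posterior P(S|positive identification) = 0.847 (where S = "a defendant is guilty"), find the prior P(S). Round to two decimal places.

P(S) = 0.63

Bayes' rule in odds form gives O(S|E) = O(S)·[P(E|S)/P(E|¬S)], hence O(S) = O(S|E)/LR.
Posterior odds = 0.847/(1−0.847) = 5.5359. LR = 0.91/0.28 = 3.2500.
Prior odds = 5.5359/3.2500 = 1.7034, so P(S) = 1.7034/(1+1.7034) ≈ 0.63.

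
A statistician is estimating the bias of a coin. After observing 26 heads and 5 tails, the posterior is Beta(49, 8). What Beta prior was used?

Beta(23, 3)

Beta is conjugate to the binomial likelihood: posterior = Beta(a+s, b+f).
So a = 49 − 26 = 23 and b = 8 − 5 = 3.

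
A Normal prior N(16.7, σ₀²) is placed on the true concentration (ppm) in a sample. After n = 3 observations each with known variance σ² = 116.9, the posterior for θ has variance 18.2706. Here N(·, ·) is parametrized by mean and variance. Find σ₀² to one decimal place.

Posterior precision equals prior precision plus data precision: 1/σ_n² = 1/σ₀² + n/σ².
So 1/σ₀² = 1/18.2706 − 3/116.9 = 0.054733 − 0.025663 = 0.029070.
Hence σ₀² = 1/0.029070 ≈ 34.4.

σ₀² = 34.4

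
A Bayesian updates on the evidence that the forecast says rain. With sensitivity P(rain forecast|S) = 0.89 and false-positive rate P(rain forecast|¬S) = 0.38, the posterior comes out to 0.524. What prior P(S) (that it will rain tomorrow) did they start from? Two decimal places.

In odds form, posterior odds = prior odds × likelihood ratio, so prior odds = posterior odds ÷ LR.
Posterior odds = 0.524/(1−0.524) = 1.1008. LR = 0.89/0.38 = 2.3421.
Prior odds = 1.1008/2.3421 = 0.4700, so P(S) = 0.4700/(1+0.4700) ≈ 0.32.

P(S) = 0.32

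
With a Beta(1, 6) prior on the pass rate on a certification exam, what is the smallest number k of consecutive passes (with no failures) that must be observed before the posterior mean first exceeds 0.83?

k = 29

After k passes and 0 failures the posterior is Beta(1+k, 6), with mean (1+k)/(1+6+k).
Set (1+k)/(7+k) > 0.83 and solve: k > (0.83·7 − 1)/(1 − 0.83) = 28.294.
The smallest integer exceeding 28.294 is 29.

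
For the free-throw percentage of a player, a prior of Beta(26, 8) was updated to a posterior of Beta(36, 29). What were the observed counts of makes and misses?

10 makes and 21 misses

A Beta(α, β) prior with s successes and f failures in binomial data gives a Beta(α+s, β+f) posterior.
So s = 36 − 26 = 10 and f = 29 − 8 = 21.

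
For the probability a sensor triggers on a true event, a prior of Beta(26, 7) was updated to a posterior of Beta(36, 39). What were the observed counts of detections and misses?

10 detections and 32 misses

Under Beta–binomial conjugacy the posterior parameters are (a+s, b+f).
So s = 36 − 26 = 10 and f = 39 − 7 = 32.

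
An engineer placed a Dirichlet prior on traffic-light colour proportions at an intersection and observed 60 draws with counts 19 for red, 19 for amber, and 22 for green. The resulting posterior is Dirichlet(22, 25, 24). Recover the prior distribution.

For a Dirichlet(α) prior with multinomial counts c, the posterior is Dirichlet(α + c) componentwise.
Subtract each count from the matching posterior parameter: 22−19=3, 25−19=6, 24−22=2.

Dirichlet(3, 6, 2)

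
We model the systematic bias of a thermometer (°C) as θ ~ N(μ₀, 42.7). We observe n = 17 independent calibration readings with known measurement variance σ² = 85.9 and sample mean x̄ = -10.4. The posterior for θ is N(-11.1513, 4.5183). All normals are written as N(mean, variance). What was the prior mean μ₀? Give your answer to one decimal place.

μ₀ = -17.5

The posterior mean is a precision-weighted average: μ_n = (τ₀μ₀ + τ_data·x̄)/(τ₀+τ_data), with τ₀=1/σ₀² and τ_data=n/σ².
Here τ₀ = 1/42.7 = 0.023419 and τ_data = 17/85.9 = 0.197905, so τ_n = 0.221324.
Rearranging for μ₀: μ₀ = (μ_n·τ_n − τ_data·x̄)/τ₀ = (-11.1513·0.221324 − 0.197905·-10.4) / 0.023419 = -0.409838/0.023419 ≈ -17.5.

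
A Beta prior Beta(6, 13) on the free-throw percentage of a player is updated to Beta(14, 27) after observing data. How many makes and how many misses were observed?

Under Beta–binomial conjugacy the posterior parameters are (a+s, b+f).
Match parameters: s=14−6=8, f=27−13=14.

8 makes and 14 misses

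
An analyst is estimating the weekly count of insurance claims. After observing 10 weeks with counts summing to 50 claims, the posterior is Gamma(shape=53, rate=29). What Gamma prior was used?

A Gamma(α, β) prior (rate parametrization) on a Poisson rate with n observations summing to S gives posterior Gamma(α+S, β+n).
So α = 53 − 50 = 3 and β = 29 − 10 = 19.

Gamma(shape=3, rate=19)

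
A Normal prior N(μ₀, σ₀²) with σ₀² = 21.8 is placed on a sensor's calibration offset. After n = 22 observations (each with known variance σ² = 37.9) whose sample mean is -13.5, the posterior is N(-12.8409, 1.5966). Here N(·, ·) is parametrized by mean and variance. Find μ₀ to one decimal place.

μ₀ = -4.5

With known observation variance, the Normal–Normal posterior has precision τ_n = τ₀ + n/σ² and mean μ_n = (τ₀μ₀ + (n/σ²)x̄)/τ_n.
Here τ₀ = 1/21.8 = 0.045872 and τ_data = 22/37.9 = 0.580475, so τ_n = 0.626347.
Rearranging for μ₀: μ₀ = (μ_n·τ_n − τ_data·x̄)/τ₀ = (-12.8409·0.626347 − 0.580475·-13.5) / 0.045872 = -0.206447/0.045872 ≈ -4.5.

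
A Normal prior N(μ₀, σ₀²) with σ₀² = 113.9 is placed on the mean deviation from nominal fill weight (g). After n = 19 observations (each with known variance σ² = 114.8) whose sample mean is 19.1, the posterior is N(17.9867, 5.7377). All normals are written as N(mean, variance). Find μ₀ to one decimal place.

μ₀ = -3.0

The posterior mean is a precision-weighted average: μ_n = (τ₀μ₀ + τ_data·x̄)/(τ₀+τ_data), with τ₀=1/σ₀² and τ_data=n/σ².
Here τ₀ = 1/113.9 = 0.008780 and τ_data = 19/114.8 = 0.165505, so τ_n = 0.174285.
Rearranging for μ₀: μ₀ = (μ_n·τ_n − τ_data·x̄)/τ₀ = (17.9867·0.174285 − 0.165505·19.1) / 0.008780 = -0.026333/0.008780 ≈ -3.0.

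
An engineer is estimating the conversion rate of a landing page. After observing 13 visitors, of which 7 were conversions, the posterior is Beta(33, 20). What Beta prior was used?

A Beta(a, b) prior with s successes and f failures in binomial data gives a Beta(a+s, b+f) posterior.
Subtract the data counts: 33−7=26, 20−6=14.

Beta(26, 14)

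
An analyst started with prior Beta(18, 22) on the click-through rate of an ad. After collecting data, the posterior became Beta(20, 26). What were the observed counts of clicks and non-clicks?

A Beta(α, β) prior with s successes and f failures in binomial data gives a Beta(α+s, β+f) posterior.
Match parameters: s=20−18=2, f=26−22=4.

2 clicks and 4 non-clicks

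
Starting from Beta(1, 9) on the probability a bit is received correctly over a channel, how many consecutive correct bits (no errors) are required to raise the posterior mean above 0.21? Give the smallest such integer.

k = 2

After k correct bits and 0 errors the posterior is Beta(1+k, 9), with mean (1+k)/(1+9+k).
Set (1+k)/(10+k) > 0.21 and solve: k > (0.21·10 − 1)/(1 − 0.21) = 1.392.
The smallest integer exceeding 1.392 is 2, and checking k=2: (3)/(12) = 0.2500 > 0.21.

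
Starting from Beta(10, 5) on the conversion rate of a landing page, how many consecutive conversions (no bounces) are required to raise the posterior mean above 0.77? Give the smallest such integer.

After k conversions and 0 bounces the posterior is Beta(10+k, 5), with mean (10+k)/(10+5+k).
Set (10+k)/(15+k) > 0.77 and solve: k > (0.77·15 − 10)/(1 − 0.77) = 6.739.
The smallest integer exceeding 6.739 is 7.

k = 7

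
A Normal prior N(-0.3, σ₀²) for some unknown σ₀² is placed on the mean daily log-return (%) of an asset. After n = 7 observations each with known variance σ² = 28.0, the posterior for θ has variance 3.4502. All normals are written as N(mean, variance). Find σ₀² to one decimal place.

For the Normal–Normal model with known σ², precisions add: τ_n = τ₀ + n/σ².
So 1/σ₀² = 1/3.4502 − 7/28.0 = 0.289838 − 0.250000 = 0.039838.
Hence σ₀² = 1/0.039838 ≈ 25.1.

σ₀² = 25.1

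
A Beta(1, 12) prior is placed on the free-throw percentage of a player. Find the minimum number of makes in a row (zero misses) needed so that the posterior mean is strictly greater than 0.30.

After k makes and 0 misses the posterior is Beta(1+k, 12), with mean (1+k)/(1+12+k).
Set (1+k)/(13+k) > 0.30 and solve: k > (0.30·13 − 1)/(1 − 0.30) = 4.143.
The smallest integer exceeding 4.143 is 5.

k = 5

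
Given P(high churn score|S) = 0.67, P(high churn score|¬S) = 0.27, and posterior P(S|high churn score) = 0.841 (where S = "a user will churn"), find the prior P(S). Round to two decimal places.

In odds form, posterior odds = prior odds × likelihood ratio, so prior odds = posterior odds ÷ LR.
Posterior odds = 0.841/(1−0.841) = 5.2893. LR = 0.67/0.27 = 2.4815.
Prior odds = 5.2893/2.4815 = 2.1315, so P(S) = 2.1315/(1+2.1315) ≈ 0.68.

P(S) = 0.68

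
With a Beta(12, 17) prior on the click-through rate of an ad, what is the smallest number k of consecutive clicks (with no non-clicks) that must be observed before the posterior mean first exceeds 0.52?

After k clicks and 0 non-clicks the posterior is Beta(12+k, 17), with mean (12+k)/(12+17+k).
Set (12+k)/(29+k) > 0.52 and solve: k > (0.52·29 − 12)/(1 − 0.52) = 6.417.
The smallest integer exceeding 6.417 is 7.

k = 7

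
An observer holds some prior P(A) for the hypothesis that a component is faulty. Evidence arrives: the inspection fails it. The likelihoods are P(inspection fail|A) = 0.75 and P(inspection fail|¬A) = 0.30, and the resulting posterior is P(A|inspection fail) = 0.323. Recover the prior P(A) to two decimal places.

P(A) = 0.16

Bayes' rule in odds form gives O(A|E) = O(A)·[P(E|A)/P(E|¬A)], hence O(A) = O(A|E)/LR.
Posterior odds = 0.323/(1−0.323) = 0.4771. LR = 0.75/0.30 = 2.5000.
Prior odds = 0.4771/2.5000 = 0.1908, so P(A) = 0.1908/(1+0.1908) ≈ 0.16.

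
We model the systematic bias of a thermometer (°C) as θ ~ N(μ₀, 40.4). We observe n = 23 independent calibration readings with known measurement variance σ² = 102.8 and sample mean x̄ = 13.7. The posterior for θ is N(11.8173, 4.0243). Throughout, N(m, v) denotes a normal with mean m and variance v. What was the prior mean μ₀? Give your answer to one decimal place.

μ₀ = -5.2

With known observation variance, the Normal–Normal posterior has precision τ_n = τ₀ + n/σ² and mean μ_n = (τ₀μ₀ + (n/σ²)x̄)/τ_n.
Here τ₀ = 1/40.4 = 0.024752 and τ_data = 23/102.8 = 0.223735, so τ_n = 0.248487.
Rearranging for μ₀: μ₀ = (μ_n·τ_n − τ_data·x̄)/τ₀ = (11.8173·0.248487 − 0.223735·13.7) / 0.024752 = -0.128724/0.024752 ≈ -5.2.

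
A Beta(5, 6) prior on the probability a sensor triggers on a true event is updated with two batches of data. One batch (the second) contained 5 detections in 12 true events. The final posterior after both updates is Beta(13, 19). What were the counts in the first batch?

3 detections and 6 misses

Because Beta–binomial updating is additive in the counts, the combined data contributed (α_post−α_prior, β_post−β_prior) successes and failures.
Total across both batches: 13−5=8 detections, 19−6=13 misses.
Subtract the second batch: 8−5=3 detections and 13−7=6 misses.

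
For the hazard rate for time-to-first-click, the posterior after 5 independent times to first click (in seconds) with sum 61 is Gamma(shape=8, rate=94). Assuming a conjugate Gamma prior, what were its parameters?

Gamma(shape=3, rate=33)

Gamma–exponential conjugacy: posterior shape = α + n, posterior rate = β + Σtᵢ.
So α = 8 − 5 = 3 and β = 94 − 61 = 33.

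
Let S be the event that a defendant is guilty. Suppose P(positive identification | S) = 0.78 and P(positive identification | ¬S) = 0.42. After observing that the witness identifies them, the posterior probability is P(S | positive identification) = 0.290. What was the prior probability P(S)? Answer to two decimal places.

Bayes' rule in odds form gives O(S|E) = O(S)·[P(E|S)/P(E|¬S)], hence O(S) = O(S|E)/LR.
Posterior odds = 0.290/(1−0.290) = 0.4085. LR = 0.78/0.42 = 1.8571.
Prior odds = 0.4085/1.8571 = 0.2200, so P(S) = 0.2200/(1+0.2200) ≈ 0.18.

P(S) = 0.18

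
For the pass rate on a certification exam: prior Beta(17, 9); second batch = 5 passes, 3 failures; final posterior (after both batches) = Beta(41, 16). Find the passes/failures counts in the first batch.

Sequential conjugate updates are equivalent to a single update on the pooled data, so total successes = posterior α − prior α and total failures = posterior β − prior β.
Total across both batches: 41−17=24 passes, 16−9=7 failures.
Subtract the second batch: 24−5=19 passes and 7−3=4 failures.

19 passes and 4 failures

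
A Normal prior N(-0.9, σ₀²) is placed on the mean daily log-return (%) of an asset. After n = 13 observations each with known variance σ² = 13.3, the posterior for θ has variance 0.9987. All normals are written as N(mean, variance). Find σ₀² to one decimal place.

Posterior precision equals prior precision plus data precision: 1/σ_n² = 1/σ₀² + n/σ².
So 1/σ₀² = 1/0.9987 − 13/13.3 = 1.001302 − 0.977444 = 0.023858.
Hence σ₀² = 1/0.023858 ≈ 41.9.

σ₀² = 41.9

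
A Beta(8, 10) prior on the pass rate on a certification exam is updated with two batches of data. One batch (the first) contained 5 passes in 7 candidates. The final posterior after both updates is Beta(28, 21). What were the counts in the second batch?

15 passes and 9 failures

Because Beta–binomial updating is additive in the counts, the combined data contributed (α_post−α_prior, β_post−β_prior) successes and failures.
Total across both batches: 28−8=20 passes, 21−10=11 failures.
Subtract the first batch: 20−5=15 passes and 11−2=9 failures.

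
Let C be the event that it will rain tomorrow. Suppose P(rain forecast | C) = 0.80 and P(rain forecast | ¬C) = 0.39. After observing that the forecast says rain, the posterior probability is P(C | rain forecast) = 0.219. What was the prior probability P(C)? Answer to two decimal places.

In odds form, posterior odds = prior odds × likelihood ratio, so prior odds = posterior odds ÷ LR.
Posterior odds = 0.219/(1−0.219) = 0.2804. LR = 0.80/0.39 = 2.0513.
Prior odds = 0.2804/2.0513 = 0.1367, so P(C) = 0.1367/(1+0.1367) ≈ 0.12.

P(C) = 0.12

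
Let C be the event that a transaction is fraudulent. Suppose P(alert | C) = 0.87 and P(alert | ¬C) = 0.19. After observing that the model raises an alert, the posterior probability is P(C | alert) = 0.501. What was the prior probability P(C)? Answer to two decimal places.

P(C) = 0.18

In odds form, posterior odds = prior odds × likelihood ratio, so prior odds = posterior odds ÷ LR.
Posterior odds = 0.501/(1−0.501) = 1.0040. LR = 0.87/0.19 = 4.5789.
Prior odds = 1.0040/4.5789 = 0.2193, so P(C) = 0.2193/(1+0.2193) ≈ 0.18.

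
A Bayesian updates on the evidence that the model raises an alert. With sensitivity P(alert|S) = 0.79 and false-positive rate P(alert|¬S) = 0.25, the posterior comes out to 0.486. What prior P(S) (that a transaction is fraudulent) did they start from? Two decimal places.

P(S) = 0.23

In odds form, posterior odds = prior odds × likelihood ratio, so prior odds = posterior odds ÷ LR.
Posterior odds = 0.486/(1−0.486) = 0.9455. LR = 0.79/0.25 = 3.1600.
Prior odds = 0.9455/3.1600 = 0.2992, so P(S) = 0.2992/(1+0.2992) ≈ 0.23.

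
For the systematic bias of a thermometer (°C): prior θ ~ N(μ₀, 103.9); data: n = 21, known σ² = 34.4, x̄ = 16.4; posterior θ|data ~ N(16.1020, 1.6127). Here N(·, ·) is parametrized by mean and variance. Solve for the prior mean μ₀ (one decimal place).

μ₀ = -2.8

With known observation variance, the Normal–Normal posterior has precision τ_n = τ₀ + n/σ² and mean μ_n = (τ₀μ₀ + (n/σ²)x̄)/τ_n.
Here τ₀ = 1/103.9 = 0.009625 and τ_data = 21/34.4 = 0.610465, so τ_n = 0.620090.
Rearranging for μ₀: μ₀ = (μ_n·τ_n − τ_data·x̄)/τ₀ = (16.1020·0.620090 − 0.610465·16.4) / 0.009625 = -0.026937/0.009625 ≈ -2.8.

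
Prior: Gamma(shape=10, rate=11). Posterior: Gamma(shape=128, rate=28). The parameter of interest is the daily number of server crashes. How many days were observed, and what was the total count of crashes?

n = 17 days with total 118 crashes

A Gamma(α, β) prior (rate parametrization) on a Poisson rate with n observations summing to S gives posterior Gamma(α+S, β+n).
Matching: Σxᵢ = 128 − 10 = 118 and n = 28 − 11 = 17.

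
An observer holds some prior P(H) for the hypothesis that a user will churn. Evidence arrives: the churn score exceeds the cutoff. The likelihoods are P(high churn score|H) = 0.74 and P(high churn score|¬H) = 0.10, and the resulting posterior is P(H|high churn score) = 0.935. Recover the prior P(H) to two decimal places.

Bayes' rule in odds form gives O(H|E) = O(H)·[P(E|H)/P(E|¬H)], hence O(H) = O(H|E)/LR.
Posterior odds = 0.935/(1−0.935) = 14.3846. LR = 0.74/0.10 = 7.4000.
Prior odds = 14.3846/7.4000 = 1.9439, so P(H) = 1.9439/(1+1.9439) ≈ 0.66.

P(H) = 0.66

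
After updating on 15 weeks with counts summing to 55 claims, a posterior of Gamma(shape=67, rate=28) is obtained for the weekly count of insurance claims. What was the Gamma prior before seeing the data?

Gamma–Poisson conjugacy: posterior shape = α + Σxᵢ, posterior rate = β + n.
So α = 67 − 55 = 12 and β = 28 − 15 = 13.

Gamma(shape=12, rate=13)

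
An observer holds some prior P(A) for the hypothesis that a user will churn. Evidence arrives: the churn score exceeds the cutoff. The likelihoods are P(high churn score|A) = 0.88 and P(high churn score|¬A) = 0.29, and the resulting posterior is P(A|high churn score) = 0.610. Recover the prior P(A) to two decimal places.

P(A) = 0.34

Bayes' rule in odds form gives O(A|E) = O(A)·[P(E|A)/P(E|¬A)], hence O(A) = O(A|E)/LR.
Posterior odds = 0.610/(1−0.610) = 1.5641. LR = 0.88/0.29 = 3.0345.
Prior odds = 1.5641/3.0345 = 0.5154, so P(A) = 0.5154/(1+0.5154) ≈ 0.34.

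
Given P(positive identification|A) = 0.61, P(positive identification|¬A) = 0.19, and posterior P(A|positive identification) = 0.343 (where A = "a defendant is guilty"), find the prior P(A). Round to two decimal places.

P(A) = 0.14

In odds form, posterior odds = prior odds × likelihood ratio, so prior odds = posterior odds ÷ LR.
Posterior odds = 0.343/(1−0.343) = 0.5221. LR = 0.61/0.19 = 3.2105.
Prior odds = 0.5221/3.2105 = 0.1626, so P(A) = 0.1626/(1+0.1626) ≈ 0.14.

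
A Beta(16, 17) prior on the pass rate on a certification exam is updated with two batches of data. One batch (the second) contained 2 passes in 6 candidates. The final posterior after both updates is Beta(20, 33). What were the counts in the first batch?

2 passes and 12 failures

Sequential conjugate updates are equivalent to a single update on the pooled data, so total successes = posterior α − prior α and total failures = posterior β − prior β.
Total across both batches: 20−16=4 passes, 33−17=16 failures.
Subtract the second batch: 4−2=2 passes and 16−4=12 failures.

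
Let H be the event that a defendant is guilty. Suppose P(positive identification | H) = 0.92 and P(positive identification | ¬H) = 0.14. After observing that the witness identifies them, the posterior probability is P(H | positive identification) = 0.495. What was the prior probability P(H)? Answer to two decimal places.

P(H) = 0.13

In odds form, posterior odds = prior odds × likelihood ratio, so prior odds = posterior odds ÷ LR.
Posterior odds = 0.495/(1−0.495) = 0.9802. LR = 0.92/0.14 = 6.5714.
Prior odds = 0.9802/6.5714 = 0.1492, so P(H) = 0.1492/(1+0.1492) ≈ 0.13.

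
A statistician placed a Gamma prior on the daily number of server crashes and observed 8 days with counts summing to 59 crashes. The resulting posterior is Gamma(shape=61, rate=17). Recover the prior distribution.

Gamma(shape=2, rate=9)

Gamma–Poisson conjugacy: posterior shape = α + Σxᵢ, posterior rate = β + n.
So α = 61 − 59 = 2 and β = 17 − 8 = 9.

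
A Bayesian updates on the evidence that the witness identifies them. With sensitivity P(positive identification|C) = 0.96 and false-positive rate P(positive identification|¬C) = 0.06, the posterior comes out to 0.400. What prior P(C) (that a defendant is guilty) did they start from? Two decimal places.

In odds form, posterior odds = prior odds × likelihood ratio, so prior odds = posterior odds ÷ LR.
Posterior odds = 0.400/(1−0.400) = 0.6667. LR = 0.96/0.06 = 16.0000.
Prior odds = 0.6667/16.0000 = 0.0417, so P(C) = 0.0417/(1+0.0417) ≈ 0.04.

P(C) = 0.04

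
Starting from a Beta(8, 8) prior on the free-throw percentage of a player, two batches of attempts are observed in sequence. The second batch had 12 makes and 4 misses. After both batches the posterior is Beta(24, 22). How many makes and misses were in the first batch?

4 makes and 10 misses

Sequential conjugate updates are equivalent to a single update on the pooled data, so total successes = posterior α − prior α and total failures = posterior β − prior β.
Total across both batches: 24−8=16 makes, 22−8=14 misses.
Subtract the second batch: 16−12=4 makes and 14−4=10 misses.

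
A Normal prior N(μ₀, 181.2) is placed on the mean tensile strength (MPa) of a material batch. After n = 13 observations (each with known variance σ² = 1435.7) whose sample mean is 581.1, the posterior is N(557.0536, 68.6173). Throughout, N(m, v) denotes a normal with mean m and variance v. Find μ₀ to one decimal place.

μ₀ = 517.6

The posterior mean is a precision-weighted average: μ_n = (τ₀μ₀ + τ_data·x̄)/(τ₀+τ_data), with τ₀=1/σ₀² and τ_data=n/σ².
Here τ₀ = 1/181.2 = 0.005519 and τ_data = 13/1435.7 = 0.009055, so τ_n = 0.014574.
Rearranging for μ₀: μ₀ = (μ_n·τ_n − τ_data·x̄)/τ₀ = (557.0536·0.014574 − 0.009055·581.1) / 0.005519 = 2.856639/0.005519 ≈ 517.6.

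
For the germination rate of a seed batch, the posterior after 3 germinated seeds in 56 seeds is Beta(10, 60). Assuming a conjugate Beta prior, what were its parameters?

Beta(7, 7)

Under Beta–binomial conjugacy the posterior parameters are (α+s, β+f).
So α = 10 − 3 = 7 and β = 60 − 53 = 7.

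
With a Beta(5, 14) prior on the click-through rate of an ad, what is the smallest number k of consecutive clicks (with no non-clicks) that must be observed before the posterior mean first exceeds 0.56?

k = 13

After k clicks and 0 non-clicks the posterior is Beta(5+k, 14), with mean (5+k)/(5+14+k).
Set (5+k)/(19+k) > 0.56 and solve: k > (0.56·19 − 5)/(1 − 0.56) = 12.818.
The smallest integer exceeding 12.818 is 13.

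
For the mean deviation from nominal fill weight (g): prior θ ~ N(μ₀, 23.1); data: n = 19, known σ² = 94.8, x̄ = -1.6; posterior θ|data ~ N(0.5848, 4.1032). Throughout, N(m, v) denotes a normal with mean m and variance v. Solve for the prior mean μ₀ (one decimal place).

With known observation variance, the Normal–Normal posterior has precision τ_n = τ₀ + n/σ² and mean μ_n = (τ₀μ₀ + (n/σ²)x̄)/τ_n.
Here τ₀ = 1/23.1 = 0.043290 and τ_data = 19/94.8 = 0.200422, so τ_n = 0.243712.
Rearranging for μ₀: μ₀ = (μ_n·τ_n − τ_data·x̄)/τ₀ = (0.5848·0.243712 − 0.200422·-1.6) / 0.043290 = 0.463198/0.043290 ≈ 10.7.

μ₀ = 10.7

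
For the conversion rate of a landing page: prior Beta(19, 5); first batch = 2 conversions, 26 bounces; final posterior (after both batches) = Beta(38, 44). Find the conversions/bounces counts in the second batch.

Because Beta–binomial updating is additive in the counts, the combined data contributed (α_post−α_prior, β_post−β_prior) successes and failures.
Total across both batches: 38−19=19 conversions, 44−5=39 bounces.
Subtract the first batch: 19−2=17 conversions and 39−26=13 bounces.

17 conversions and 13 bounces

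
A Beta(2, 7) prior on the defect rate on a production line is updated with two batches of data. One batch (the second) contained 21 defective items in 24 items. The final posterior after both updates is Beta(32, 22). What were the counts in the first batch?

9 defective items and 12 good items

Because Beta–binomial updating is additive in the counts, the combined data contributed (α_post−α_prior, β_post−β_prior) successes and failures.
Total across both batches: 32−2=30 defective items, 22−7=15 good items.
Subtract the second batch: 30−21=9 defective items and 15−3=12 good items.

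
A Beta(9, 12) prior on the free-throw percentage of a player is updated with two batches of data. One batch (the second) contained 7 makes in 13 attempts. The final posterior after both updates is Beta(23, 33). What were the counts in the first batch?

Sequential conjugate updates are equivalent to a single update on the pooled data, so total successes = posterior α − prior α and total failures = posterior β − prior β.
Total across both batches: 23−9=14 makes, 33−12=21 misses.
Subtract the second batch: 14−7=7 makes and 21−6=15 misses.

7 makes and 15 misses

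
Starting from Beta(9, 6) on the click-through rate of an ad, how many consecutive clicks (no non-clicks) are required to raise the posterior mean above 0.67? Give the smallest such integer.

After k clicks and 0 non-clicks the posterior is Beta(9+k, 6), with mean (9+k)/(9+6+k).
Set (9+k)/(15+k) > 0.67 and solve: k > (0.67·15 − 9)/(1 − 0.67) = 3.182.
The smallest integer exceeding 3.182 is 4.

k = 4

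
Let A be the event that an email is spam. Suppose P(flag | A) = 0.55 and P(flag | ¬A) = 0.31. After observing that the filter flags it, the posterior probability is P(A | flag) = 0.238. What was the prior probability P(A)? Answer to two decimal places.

P(A) = 0.15

Bayes' rule in odds form gives O(A|E) = O(A)·[P(E|A)/P(E|¬A)], hence O(A) = O(A|E)/LR.
Posterior odds = 0.238/(1−0.238) = 0.3123. LR = 0.55/0.31 = 1.7742.
Prior odds = 0.3123/1.7742 = 0.1760, so P(A) = 0.1760/(1+0.1760) ≈ 0.15.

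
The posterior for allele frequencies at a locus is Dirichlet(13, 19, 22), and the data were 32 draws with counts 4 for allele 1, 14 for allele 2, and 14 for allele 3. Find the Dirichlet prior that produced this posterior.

For a Dirichlet(α) prior with multinomial counts c, the posterior is Dirichlet(α + c) componentwise.
Subtract each count from the matching posterior parameter: 13−4=9, 19−14=5, 22−14=8.

Dirichlet(9, 5, 8)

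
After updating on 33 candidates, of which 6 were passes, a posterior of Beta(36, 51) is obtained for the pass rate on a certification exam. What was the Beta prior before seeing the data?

Beta(30, 24)

Under Beta–binomial conjugacy the posterior parameters are (a+s, b+f).
Subtract the data counts: 36−6=30, 51−27=24.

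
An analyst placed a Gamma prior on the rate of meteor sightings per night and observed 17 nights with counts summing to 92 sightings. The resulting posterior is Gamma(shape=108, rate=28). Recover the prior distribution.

Gamma–Poisson conjugacy: posterior shape = α + Σxᵢ, posterior rate = β + n.
So α = 108 − 92 = 16 and β = 28 − 17 = 11.

Gamma(shape=16, rate=11)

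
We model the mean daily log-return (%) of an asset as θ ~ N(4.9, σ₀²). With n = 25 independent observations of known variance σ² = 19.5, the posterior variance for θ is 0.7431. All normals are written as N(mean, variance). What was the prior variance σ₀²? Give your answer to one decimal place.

σ₀² = 15.7

For the Normal–Normal model with known σ², precisions add: τ_n = τ₀ + n/σ².
So 1/σ₀² = 1/0.7431 − 25/19.5 = 1.345714 − 1.282051 = 0.063663.
Hence σ₀² = 1/0.063663 ≈ 15.7.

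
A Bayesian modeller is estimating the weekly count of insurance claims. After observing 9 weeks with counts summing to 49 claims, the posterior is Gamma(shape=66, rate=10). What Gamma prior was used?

Gamma(shape=17, rate=1)

A Gamma(α, β) prior (rate parametrization) on a Poisson rate with n observations summing to S gives posterior Gamma(α+S, β+n).
So α = 66 − 49 = 17 and β = 10 − 9 = 1.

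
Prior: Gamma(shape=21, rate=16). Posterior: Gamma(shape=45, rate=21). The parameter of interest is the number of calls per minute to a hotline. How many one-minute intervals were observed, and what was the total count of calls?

n = 5 one-minute intervals with total 24 calls

A Gamma(α, β) prior (rate parametrization) on a Poisson rate with n observations summing to S gives posterior Gamma(α+S, β+n).
Matching: Σxᵢ = 45 − 21 = 24 and n = 21 − 16 = 5.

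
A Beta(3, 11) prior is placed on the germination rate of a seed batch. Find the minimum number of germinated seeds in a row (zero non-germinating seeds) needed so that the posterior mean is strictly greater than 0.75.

k = 31

After k germinated seeds and 0 non-germinating seeds the posterior is Beta(3+k, 11), with mean (3+k)/(3+11+k).
Set (3+k)/(14+k) > 0.75 and solve: k > (0.75·14 − 3)/(1 − 0.75) = 30.000.
The smallest integer exceeding 30.000 is 31, and checking k=31: (34)/(45) = 0.7556 > 0.75.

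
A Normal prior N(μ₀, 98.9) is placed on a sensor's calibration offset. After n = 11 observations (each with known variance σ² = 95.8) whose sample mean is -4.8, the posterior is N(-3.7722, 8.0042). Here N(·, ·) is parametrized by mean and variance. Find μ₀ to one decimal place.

μ₀ = 7.9

With known observation variance, the Normal–Normal posterior has precision τ_n = τ₀ + n/σ² and mean μ_n = (τ₀μ₀ + (n/σ²)x̄)/τ_n.
Here τ₀ = 1/98.9 = 0.010111 and τ_data = 11/95.8 = 0.114823, so τ_n = 0.124934.
Rearranging for μ₀: μ₀ = (μ_n·τ_n − τ_data·x̄)/τ₀ = (-3.7722·0.124934 − 0.114823·-4.8) / 0.010111 = 0.079874/0.010111 ≈ 7.9.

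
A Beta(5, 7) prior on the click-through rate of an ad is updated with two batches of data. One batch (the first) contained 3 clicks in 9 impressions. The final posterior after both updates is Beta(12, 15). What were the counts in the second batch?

Sequential conjugate updates are equivalent to a single update on the pooled data, so total successes = posterior α − prior α and total failures = posterior β − prior β.
Total across both batches: 12−5=7 clicks, 15−7=8 non-clicks.
Subtract the first batch: 7−3=4 clicks and 8−6=2 non-clicks.

4 clicks and 2 non-clicks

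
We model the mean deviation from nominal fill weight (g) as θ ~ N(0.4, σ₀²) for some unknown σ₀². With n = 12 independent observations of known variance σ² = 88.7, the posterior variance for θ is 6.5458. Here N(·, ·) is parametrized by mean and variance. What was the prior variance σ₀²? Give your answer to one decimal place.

σ₀² = 57.2

For the Normal–Normal model with known σ², precisions add: τ_n = τ₀ + n/σ².
So 1/σ₀² = 1/6.5458 − 12/88.7 = 0.152770 − 0.135287 = 0.017483.
Hence σ₀² = 1/0.017483 ≈ 57.2.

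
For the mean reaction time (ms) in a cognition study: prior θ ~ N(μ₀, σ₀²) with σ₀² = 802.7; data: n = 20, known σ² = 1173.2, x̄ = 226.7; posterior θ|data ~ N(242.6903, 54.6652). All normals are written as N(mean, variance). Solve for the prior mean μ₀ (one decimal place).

The posterior mean is a precision-weighted average: μ_n = (τ₀μ₀ + τ_data·x̄)/(τ₀+τ_data), with τ₀=1/σ₀² and τ_data=n/σ².
Here τ₀ = 1/802.7 = 0.001246 and τ_data = 20/1173.2 = 0.017047, so τ_n = 0.018293.
Rearranging for μ₀: μ₀ = (μ_n·τ_n − τ_data·x̄)/τ₀ = (242.6903·0.018293 − 0.017047·226.7) / 0.001246 = 0.574979/0.001246 ≈ 461.5.

μ₀ = 461.5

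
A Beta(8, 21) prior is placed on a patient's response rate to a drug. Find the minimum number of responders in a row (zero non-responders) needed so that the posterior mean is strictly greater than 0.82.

After k responders and 0 non-responders the posterior is Beta(8+k, 21), with mean (8+k)/(8+21+k).
Set (8+k)/(29+k) > 0.82 and solve: k > (0.82·29 − 8)/(1 − 0.82) = 87.667.
The smallest integer exceeding 87.667 is 88, and checking k=88: (96)/(117) = 0.8205 > 0.82.

k = 88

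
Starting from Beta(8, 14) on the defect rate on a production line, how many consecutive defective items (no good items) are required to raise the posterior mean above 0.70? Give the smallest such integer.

After k defective items and 0 good items the posterior is Beta(8+k, 14), with mean (8+k)/(8+14+k).
Set (8+k)/(22+k) > 0.70 and solve: k > (0.70·22 − 8)/(1 − 0.70) = 24.667.
The smallest integer exceeding 24.667 is 25.

k = 25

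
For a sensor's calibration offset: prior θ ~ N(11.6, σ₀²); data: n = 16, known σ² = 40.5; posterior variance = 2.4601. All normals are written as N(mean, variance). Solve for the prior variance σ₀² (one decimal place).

σ₀² = 87.5

Posterior precision equals prior precision plus data precision: 1/σ_n² = 1/σ₀² + n/σ².
So 1/σ₀² = 1/2.4601 − 16/40.5 = 0.406488 − 0.395062 = 0.011426.
Hence σ₀² = 1/0.011426 ≈ 87.5.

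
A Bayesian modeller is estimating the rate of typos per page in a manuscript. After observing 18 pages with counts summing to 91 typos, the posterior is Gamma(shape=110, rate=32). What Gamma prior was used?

A Gamma(α, β) prior (rate parametrization) on a Poisson rate with n observations summing to S gives posterior Gamma(α+S, β+n).
So α = 110 − 91 = 19 and β = 32 − 18 = 14.

Gamma(shape=19, rate=14)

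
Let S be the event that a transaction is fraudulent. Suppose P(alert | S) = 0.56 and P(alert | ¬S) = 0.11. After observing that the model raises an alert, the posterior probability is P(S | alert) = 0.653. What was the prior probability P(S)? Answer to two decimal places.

Bayes' rule in odds form gives O(S|E) = O(S)·[P(E|S)/P(E|¬S)], hence O(S) = O(S|E)/LR.
Posterior odds = 0.653/(1−0.653) = 1.8818. LR = 0.56/0.11 = 5.0909.
Prior odds = 1.8818/5.0909 = 0.3696, so P(S) = 0.3696/(1+0.3696) ≈ 0.27.

P(S) = 0.27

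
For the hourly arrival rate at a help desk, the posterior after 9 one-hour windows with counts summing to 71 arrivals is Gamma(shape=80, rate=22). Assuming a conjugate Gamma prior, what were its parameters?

Gamma(shape=9, rate=13)

Gamma–Poisson conjugacy: posterior shape = α + Σxᵢ, posterior rate = β + n.
So α = 80 − 71 = 9 and β = 22 − 9 = 13.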